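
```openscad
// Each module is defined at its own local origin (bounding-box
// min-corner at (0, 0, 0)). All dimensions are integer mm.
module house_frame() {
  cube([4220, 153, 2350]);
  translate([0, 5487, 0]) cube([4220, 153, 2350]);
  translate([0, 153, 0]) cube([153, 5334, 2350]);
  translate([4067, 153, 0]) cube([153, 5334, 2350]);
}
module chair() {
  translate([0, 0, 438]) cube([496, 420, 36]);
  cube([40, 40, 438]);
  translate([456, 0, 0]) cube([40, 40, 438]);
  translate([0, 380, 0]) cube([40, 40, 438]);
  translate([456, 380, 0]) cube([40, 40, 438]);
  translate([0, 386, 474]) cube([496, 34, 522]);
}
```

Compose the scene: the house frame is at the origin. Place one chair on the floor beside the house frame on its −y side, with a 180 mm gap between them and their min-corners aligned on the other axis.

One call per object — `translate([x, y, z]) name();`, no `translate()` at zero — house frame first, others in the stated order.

house_frame();
translate([0, -600, 0]) chair();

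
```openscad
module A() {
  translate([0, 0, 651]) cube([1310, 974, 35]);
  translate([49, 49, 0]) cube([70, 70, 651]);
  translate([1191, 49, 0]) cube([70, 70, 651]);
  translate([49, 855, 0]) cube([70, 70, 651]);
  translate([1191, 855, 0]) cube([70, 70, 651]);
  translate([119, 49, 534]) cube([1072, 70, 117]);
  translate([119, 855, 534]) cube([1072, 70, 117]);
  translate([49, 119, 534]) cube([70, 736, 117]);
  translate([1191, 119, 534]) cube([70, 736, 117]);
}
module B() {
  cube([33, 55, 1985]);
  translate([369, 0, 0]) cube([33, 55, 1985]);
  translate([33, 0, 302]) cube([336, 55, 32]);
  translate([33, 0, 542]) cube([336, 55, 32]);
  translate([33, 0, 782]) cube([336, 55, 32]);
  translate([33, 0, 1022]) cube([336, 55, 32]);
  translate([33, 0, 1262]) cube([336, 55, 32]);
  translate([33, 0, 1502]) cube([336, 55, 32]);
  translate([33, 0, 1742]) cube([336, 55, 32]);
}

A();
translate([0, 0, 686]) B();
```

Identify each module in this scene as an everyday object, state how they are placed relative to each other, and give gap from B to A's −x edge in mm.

The ladder's min-x is at 0; the table's min-x is 0; gap = 0 mm.

A is a table. B is a ladder. The ladder is on top of the table. The gap from the ladder to the table's −x edge is 0 mm.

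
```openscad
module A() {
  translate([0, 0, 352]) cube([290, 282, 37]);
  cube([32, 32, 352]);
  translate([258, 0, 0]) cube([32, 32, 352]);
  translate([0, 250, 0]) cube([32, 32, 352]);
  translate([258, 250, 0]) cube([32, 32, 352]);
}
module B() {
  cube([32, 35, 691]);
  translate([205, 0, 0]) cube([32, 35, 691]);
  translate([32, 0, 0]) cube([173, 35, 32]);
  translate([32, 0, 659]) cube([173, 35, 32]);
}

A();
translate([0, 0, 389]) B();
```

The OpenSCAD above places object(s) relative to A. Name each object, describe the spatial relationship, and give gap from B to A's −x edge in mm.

A is a stool. B is a picture frame. The picture frame is on top of the stool. The gap from the picture frame to the stool's −x edge is 0 mm.

The picture frame's min-x is at 0; the stool's min-x is 0; gap = 0 mm.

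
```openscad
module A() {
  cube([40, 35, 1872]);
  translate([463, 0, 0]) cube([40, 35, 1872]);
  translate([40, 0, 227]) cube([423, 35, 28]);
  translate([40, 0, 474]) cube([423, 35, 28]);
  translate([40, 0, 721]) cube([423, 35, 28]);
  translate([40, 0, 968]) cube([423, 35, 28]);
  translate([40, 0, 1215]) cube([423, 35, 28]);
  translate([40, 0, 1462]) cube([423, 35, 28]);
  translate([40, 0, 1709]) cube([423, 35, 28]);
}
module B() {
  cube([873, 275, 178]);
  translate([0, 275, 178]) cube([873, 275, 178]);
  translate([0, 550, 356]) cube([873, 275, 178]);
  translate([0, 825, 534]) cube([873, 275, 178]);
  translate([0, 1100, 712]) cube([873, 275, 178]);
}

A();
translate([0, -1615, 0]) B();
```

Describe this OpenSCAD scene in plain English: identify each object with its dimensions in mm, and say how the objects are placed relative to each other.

A is a wooden ladder with two side rails of 40×35 mm section and 1872 mm height, set 503 mm apart overall. Between them run 7 rectangular rungs (35 mm deep, 28 mm thick), front faces flush with the rails' −y face. The bottom of the first rung is 227 mm above the floor and each subsequent rung is 247 mm higher than the one below.

B is a straight staircase of 5 solid steps. Each step is 873 mm wide (x), 275 mm deep (y, the going) and 178 mm tall (the rise). The first step rests on the floor; each subsequent step sits one going further in +y and one rise higher in +z, directly behind and above the previous step with no overlap.

The staircase is on the floor beside the ladder on its −y side.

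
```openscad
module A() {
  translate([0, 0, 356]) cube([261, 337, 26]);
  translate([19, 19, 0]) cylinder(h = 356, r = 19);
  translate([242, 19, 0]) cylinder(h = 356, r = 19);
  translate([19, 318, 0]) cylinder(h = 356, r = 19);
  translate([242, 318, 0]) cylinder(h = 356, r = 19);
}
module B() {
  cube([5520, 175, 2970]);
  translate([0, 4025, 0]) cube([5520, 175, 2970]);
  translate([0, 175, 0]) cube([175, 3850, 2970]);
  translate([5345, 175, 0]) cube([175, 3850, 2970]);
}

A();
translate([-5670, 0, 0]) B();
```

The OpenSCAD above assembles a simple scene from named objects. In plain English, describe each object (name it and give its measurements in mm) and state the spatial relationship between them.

A is a simple wooden stool: a rectangular seat 261 mm (x) by 337 mm (y), 26 mm thick, top face at z = 382 mm, on four round legs, each 38 mm in diameter. The legs rest on z = 0, each leg's axis is inset half a diameter from the nearest pair of seat edges (so the leg's bounding box is flush with the corner).

B is a box-shaped house frame (walls only): outside footprint 5520×4200 mm, wall height 2970 mm, wall thickness 175 mm. The two y-facing walls run the full x-width; the two x-facing walls fit between the inner faces of the y-facing walls.

The house frame is on the floor beside the stool on its −x side.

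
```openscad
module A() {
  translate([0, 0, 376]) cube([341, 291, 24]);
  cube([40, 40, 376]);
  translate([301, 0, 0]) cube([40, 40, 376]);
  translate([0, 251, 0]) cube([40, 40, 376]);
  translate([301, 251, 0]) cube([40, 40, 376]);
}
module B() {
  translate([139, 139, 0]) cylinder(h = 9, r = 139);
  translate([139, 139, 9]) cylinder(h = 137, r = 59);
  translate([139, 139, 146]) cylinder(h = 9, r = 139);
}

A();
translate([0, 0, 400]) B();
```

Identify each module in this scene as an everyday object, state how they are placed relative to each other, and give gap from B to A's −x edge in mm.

A is a stool. B is a spool. The spool is on top of the stool. The gap from the spool to the stool's −x edge is 0 mm.

The spool's min-x is at 0; the stool's min-x is 0; gap = 0 mm.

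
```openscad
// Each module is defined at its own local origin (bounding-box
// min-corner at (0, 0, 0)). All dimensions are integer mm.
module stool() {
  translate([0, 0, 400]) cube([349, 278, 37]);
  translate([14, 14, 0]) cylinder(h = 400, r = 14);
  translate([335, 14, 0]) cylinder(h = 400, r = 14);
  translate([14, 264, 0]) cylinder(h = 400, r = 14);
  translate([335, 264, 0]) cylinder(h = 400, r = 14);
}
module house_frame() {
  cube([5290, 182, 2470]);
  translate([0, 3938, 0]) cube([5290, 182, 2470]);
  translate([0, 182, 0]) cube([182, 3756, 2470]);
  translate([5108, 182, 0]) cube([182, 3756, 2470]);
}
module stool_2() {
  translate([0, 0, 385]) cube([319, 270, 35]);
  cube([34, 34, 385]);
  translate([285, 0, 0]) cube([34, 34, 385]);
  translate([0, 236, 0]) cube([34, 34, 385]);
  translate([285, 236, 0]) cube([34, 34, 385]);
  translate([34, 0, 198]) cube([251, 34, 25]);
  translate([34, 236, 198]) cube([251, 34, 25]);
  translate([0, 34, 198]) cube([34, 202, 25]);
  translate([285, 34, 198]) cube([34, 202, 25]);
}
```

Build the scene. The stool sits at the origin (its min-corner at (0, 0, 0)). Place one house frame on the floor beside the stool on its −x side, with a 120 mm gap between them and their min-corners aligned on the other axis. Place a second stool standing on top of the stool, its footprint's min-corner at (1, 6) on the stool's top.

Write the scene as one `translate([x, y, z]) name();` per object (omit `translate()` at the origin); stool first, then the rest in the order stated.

stool();
translate([-5410, 0, 0]) house_frame();
translate([1, 6, 437]) stool_2();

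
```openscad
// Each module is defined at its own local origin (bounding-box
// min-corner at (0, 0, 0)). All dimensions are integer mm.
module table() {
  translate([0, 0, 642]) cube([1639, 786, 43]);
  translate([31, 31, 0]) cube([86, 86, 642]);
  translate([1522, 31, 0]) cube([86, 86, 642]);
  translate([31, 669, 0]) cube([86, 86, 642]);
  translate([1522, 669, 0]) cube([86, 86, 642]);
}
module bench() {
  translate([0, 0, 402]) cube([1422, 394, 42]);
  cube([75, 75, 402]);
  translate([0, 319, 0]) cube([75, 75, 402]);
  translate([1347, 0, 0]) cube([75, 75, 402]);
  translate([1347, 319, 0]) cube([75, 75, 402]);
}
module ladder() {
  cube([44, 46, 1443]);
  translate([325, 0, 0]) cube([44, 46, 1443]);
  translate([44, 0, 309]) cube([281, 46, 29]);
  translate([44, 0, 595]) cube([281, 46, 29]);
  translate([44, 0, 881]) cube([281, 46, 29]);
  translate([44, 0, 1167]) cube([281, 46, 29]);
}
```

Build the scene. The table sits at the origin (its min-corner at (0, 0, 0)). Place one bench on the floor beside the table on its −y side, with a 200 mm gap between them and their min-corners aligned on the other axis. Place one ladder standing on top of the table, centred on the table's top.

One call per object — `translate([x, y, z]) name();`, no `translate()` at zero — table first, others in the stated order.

table();
translate([0, -594, 0]) bench();
translate([635, 370, 685]) ladder();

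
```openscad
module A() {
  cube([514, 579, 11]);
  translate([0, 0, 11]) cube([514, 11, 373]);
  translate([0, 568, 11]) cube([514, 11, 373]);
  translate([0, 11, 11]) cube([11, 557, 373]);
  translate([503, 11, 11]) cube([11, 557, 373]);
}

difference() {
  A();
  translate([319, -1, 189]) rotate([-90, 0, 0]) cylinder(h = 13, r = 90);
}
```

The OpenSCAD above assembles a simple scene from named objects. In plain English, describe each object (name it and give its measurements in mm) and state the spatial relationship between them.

A is an open storage box with external size 514×579×384 mm and wall thickness 11 mm (the base is also 11 mm thick). The base covers the whole footprint; the four walls stand on the base, with the y-facing walls full-width and the x-facing walls fitting between their inner faces.

The open box has a circular hole of radius 90 mm through its front wall, centred at (x = 319, z = 189).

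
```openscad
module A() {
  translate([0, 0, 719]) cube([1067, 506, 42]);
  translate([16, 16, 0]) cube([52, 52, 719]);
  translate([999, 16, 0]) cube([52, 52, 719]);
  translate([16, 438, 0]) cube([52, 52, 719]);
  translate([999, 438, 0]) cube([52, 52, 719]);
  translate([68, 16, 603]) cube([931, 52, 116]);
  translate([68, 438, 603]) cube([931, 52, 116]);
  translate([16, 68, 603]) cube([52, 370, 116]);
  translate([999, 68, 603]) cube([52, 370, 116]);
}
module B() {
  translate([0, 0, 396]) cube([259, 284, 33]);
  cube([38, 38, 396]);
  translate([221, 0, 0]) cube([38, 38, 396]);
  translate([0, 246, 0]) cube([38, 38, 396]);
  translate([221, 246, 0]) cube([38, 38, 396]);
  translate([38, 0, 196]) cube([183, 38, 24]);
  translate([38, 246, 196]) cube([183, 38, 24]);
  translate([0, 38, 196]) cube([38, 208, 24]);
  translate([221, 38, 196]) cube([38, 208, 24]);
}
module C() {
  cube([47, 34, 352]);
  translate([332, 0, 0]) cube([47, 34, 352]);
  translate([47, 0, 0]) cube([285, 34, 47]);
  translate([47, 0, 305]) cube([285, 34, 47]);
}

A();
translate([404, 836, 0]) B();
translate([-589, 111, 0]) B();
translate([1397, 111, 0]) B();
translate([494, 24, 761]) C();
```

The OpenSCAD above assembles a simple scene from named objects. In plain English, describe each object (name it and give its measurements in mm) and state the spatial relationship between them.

A is a table: top 1067 mm (x) × 506 mm (y), 42 mm thick, upper face at z = 761 mm, on four 52×52 mm square legs, each inset 16 mm from the nearest pair of top edges, running from z = 0 to the bottom of the top. Four apron rails, 52 mm thick and 116 mm tall, run between adjacent legs with their top edges flush with the underside of the top and their outer faces flush with the legs' outer faces.

B is a simple wooden stool: a rectangular seat 259 mm (x) by 284 mm (y), 33 mm thick, top face at z = 429 mm, on four square legs, each 38×38 mm in cross-section. The legs rest on z = 0, each flush with a corner of the seat. Four stretchers, 38 mm wide and 24 mm tall, connect adjacent legs with their undersides at z = 196 mm, each running between the inner faces of the legs it joins and aligned with the legs' outer faces on the other axis.

C is a picture frame with a 285×258 mm rectangular opening (x by z) and a uniform 47 mm border on every side. Frame depth is 34 mm along y. It is built from two vertical stiles running the full outside height and two horizontal rails spanning the gap between the stiles.

Three stools sit around the table at the +y, −x, +x sides. The picture frame is on top of the table.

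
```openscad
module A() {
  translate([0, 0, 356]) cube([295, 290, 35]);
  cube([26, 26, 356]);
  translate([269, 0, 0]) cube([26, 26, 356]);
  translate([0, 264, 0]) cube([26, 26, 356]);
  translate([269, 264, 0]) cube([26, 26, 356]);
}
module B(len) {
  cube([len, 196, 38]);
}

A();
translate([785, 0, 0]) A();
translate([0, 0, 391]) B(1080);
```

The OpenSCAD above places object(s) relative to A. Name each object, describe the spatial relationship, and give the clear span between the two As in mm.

Second stool starts at x = 785; first ends at x = 295; clear span = 785 − 295 = 490 mm.

A is a stool. B is a beam. A beam spans the tops of two stools. The clear span between the two stools is 490 mm.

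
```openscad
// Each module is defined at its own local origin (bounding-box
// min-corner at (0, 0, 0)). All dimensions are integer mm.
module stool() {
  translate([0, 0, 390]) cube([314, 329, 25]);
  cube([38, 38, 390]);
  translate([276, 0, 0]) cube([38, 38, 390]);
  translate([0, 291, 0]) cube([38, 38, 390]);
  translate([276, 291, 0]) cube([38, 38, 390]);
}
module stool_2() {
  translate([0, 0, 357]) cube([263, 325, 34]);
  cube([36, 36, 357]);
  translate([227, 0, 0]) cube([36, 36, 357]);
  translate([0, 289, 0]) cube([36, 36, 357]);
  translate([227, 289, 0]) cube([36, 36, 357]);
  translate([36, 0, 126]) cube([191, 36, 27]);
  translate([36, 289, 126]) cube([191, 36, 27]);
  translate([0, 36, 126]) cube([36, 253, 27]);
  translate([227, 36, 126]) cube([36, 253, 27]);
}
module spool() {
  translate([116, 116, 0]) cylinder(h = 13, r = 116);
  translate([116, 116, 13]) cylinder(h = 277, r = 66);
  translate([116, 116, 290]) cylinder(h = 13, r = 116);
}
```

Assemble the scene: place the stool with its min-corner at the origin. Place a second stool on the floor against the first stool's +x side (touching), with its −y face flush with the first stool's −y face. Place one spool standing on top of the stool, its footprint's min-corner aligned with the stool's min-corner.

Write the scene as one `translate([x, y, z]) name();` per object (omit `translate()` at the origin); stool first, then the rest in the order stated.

stool();
translate([314, 0, 0]) stool_2();
translate([0, 0, 415]) spool();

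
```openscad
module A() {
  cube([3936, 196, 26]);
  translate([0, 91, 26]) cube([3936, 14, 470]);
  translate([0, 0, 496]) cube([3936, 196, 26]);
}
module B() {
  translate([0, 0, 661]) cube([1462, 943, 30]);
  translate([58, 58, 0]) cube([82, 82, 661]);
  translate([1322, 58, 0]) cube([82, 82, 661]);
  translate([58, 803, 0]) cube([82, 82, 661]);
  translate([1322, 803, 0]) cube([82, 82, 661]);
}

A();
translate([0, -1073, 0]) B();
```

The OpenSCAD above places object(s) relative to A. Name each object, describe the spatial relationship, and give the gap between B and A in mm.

The table's nearest face is 130 mm from the I-beam's −y face.

A is an I-beam. B is a table. The table is on the floor beside the I-beam on its −y side. The gap between the table and the I-beam is 130 mm.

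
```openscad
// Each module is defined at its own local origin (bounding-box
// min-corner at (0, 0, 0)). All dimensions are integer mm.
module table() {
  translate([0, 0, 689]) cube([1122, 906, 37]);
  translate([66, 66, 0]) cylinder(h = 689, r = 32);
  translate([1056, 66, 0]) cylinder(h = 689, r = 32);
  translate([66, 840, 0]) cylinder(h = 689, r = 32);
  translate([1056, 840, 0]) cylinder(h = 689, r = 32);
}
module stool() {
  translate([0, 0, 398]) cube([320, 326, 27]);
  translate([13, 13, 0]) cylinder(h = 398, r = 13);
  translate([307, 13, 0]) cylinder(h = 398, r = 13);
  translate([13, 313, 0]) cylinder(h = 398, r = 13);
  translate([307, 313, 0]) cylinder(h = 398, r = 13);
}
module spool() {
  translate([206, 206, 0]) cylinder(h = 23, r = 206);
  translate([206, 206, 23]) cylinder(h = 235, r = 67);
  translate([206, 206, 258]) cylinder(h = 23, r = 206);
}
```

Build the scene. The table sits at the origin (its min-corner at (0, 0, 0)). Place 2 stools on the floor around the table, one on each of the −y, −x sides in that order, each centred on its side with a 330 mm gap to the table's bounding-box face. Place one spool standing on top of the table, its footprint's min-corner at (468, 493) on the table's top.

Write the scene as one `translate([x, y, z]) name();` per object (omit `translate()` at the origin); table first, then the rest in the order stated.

table();
translate([401, -656, 0]) stool();
translate([-650, 290, 0]) stool();
translate([468, 493, 726]) spool();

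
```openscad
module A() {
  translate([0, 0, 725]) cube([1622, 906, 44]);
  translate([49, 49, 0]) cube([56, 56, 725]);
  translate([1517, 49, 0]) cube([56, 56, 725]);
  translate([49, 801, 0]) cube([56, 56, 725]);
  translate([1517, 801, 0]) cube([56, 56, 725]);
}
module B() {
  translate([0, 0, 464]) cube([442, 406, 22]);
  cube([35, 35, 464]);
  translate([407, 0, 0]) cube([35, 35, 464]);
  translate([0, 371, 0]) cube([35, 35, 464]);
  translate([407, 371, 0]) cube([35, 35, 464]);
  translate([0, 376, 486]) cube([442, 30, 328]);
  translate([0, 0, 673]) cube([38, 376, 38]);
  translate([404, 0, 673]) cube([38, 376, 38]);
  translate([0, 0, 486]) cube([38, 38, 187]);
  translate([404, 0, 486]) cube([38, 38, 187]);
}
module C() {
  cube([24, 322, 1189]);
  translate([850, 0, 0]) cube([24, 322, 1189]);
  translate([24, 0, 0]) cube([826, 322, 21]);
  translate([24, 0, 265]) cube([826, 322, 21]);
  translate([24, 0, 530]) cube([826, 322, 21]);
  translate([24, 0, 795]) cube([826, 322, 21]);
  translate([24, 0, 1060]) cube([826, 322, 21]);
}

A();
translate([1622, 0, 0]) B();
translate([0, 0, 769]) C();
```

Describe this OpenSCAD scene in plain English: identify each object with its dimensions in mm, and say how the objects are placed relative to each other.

A is a table: top 1622 mm (x) × 906 mm (y), 44 mm thick, upper face at z = 769 mm, on four 56×56 mm square legs, each inset 49 mm from the nearest pair of top edges, running from z = 0 to the bottom of the top.

B is a chair: 442×406 mm seat, 22 mm thick, top at z = 486 mm, on four 35 mm square corner legs flush with the seat edges. A 30 mm thick backrest slab spans the full seat width, extending 328 mm above the seat top, its back face flush with the seat's +y edge. Two armrests of 38×38 mm section run along each side from the seat's front edge to the front of the backrest, top faces 225 mm above the seat top and outer faces flush with the seat's x-edges; a 38×38 mm post under the front of each armrest stands on the seat at the front corner.

C is an open bookshelf. Two side panels, each 24 mm thick, 322 mm deep and 1189 mm tall, stand 874 mm apart (outside-to-outside). Between them sit 5 shelves, each 21 mm thick and 322 mm deep, spanning the full gap between the sides. The bottom shelf rests on the floor (its underside at z = 0) and the clear gap between one shelf's top and the next shelf's underside is 244 mm.

The chair is against the table's +x side, with their −y faces flush. The bookshelf is on top of the table.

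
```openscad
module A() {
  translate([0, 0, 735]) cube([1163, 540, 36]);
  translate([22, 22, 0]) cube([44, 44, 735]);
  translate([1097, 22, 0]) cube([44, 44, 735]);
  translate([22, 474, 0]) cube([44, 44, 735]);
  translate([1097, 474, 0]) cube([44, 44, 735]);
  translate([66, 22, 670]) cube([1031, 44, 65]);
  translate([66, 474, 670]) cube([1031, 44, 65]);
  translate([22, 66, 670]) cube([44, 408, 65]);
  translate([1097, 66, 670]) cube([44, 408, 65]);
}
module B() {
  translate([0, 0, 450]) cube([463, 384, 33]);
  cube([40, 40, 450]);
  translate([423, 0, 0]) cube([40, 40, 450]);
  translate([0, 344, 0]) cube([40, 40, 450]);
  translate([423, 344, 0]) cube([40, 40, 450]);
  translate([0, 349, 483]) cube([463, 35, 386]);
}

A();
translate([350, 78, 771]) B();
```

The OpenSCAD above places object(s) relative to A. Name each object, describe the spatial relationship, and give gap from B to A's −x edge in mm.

The chair's min-x is at 350; the table's min-x is 0; gap = 350 mm.

A is a table. B is a chair. The chair is on top of the table, centred. The gap from the chair to the table's −x edge is 350 mm.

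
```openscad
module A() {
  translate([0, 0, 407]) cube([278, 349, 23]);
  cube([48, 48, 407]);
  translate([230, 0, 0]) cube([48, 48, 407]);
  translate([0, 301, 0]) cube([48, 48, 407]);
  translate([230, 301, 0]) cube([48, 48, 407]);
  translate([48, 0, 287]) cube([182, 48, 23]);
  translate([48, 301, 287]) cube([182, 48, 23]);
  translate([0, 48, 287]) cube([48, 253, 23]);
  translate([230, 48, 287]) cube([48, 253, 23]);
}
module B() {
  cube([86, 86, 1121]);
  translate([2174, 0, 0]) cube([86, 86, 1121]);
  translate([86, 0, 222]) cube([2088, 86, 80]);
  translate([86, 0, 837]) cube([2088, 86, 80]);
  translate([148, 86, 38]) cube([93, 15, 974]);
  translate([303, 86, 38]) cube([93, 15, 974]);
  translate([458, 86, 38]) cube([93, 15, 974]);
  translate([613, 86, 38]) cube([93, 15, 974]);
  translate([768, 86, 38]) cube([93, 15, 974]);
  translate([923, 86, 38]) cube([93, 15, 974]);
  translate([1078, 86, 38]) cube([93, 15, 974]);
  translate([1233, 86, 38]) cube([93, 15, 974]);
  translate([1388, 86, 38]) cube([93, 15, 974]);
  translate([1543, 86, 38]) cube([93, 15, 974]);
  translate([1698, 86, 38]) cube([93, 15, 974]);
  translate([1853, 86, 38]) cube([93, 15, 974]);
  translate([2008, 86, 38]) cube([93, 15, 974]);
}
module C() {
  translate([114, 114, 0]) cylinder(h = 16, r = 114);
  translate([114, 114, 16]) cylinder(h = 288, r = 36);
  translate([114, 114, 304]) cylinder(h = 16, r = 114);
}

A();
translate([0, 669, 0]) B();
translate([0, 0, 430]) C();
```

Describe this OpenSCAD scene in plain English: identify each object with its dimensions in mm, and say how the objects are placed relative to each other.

A is a four-legged stool. The seat is 278×349 mm, 23 mm thick, top at z = 430 mm. It stands on four square legs, each 48×48 mm in cross-section, from z = 0 to the seat underside, each flush with a corner of the seat. Four stretchers, 48 mm wide and 23 mm tall, connect adjacent legs with their undersides at z = 287 mm, each running between the inner faces of the legs it joins and aligned with the legs' outer faces on the other axis.

B is a fence section. Two 86×86 mm posts, 1121 mm tall, stand on the floor with a clear span of 2088 mm between their inner faces. Two horizontal rails of 86×80 mm section span the gap between the posts with their undersides at z = 222 mm and z = 837 mm, flush with the posts' −y face. 13 pickets, each 93 mm wide, 15 mm thick and 974 mm tall, are fixed to the +y face of the rails with their bottoms at z = 38 mm, evenly spaced across the span with equal gaps (rounded down to the nearest mm) at the −x end and between each pair — any rounding remainder accumulates at the +x end.

C is a spool: two coaxial disc flanges of radius 114 mm and thickness 16 mm, joined by a core cylinder of radius 36 mm and height 288 mm. The lower flange rests on z = 0 and the three cylinders share a vertical axis.

The fence section is on the floor beside the stool on its +y side. The spool is on top of the stool.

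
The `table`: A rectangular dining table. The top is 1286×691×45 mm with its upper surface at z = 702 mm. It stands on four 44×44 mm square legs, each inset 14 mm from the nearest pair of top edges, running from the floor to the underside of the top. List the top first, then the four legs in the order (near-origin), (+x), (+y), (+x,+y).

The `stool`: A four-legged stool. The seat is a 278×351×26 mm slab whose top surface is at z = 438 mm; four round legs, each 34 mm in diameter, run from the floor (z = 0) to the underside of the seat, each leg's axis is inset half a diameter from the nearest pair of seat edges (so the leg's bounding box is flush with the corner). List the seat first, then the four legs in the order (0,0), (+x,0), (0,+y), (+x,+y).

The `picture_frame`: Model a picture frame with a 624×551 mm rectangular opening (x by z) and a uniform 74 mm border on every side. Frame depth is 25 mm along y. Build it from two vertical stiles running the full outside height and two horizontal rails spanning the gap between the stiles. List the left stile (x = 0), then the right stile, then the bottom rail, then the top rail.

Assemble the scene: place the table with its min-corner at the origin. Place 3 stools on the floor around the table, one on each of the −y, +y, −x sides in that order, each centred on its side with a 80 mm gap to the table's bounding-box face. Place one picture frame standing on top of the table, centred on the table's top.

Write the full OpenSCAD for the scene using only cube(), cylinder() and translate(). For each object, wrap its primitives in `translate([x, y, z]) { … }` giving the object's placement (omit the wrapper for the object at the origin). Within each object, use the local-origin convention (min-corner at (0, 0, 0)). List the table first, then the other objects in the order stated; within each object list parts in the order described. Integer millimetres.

translate([0, 0, 657]) cube([1286, 691, 45]);
translate([14, 14, 0]) cube([44, 44, 657]);
translate([1228, 14, 0]) cube([44, 44, 657]);
translate([14, 633, 0]) cube([44, 44, 657]);
translate([1228, 633, 0]) cube([44, 44, 657]);
translate([504, -431, 0]) {
  translate([0, 0, 412]) cube([278, 351, 26]);
  translate([17, 17, 0]) cylinder(h = 412, r = 17);
  translate([261, 17, 0]) cylinder(h = 412, r = 17);
  translate([17, 334, 0]) cylinder(h = 412, r = 17);
  translate([261, 334, 0]) cylinder(h = 412, r = 17);
}
translate([504, 771, 0]) {
  translate([0, 0, 412]) cube([278, 351, 26]);
  translate([17, 17, 0]) cylinder(h = 412, r = 17);
  translate([261, 17, 0]) cylinder(h = 412, r = 17);
  translate([17, 334, 0]) cylinder(h = 412, r = 17);
  translate([261, 334, 0]) cylinder(h = 412, r = 17);
}
translate([-358, 170, 0]) {
  translate([0, 0, 412]) cube([278, 351, 26]);
  translate([17, 17, 0]) cylinder(h = 412, r = 17);
  translate([261, 17, 0]) cylinder(h = 412, r = 17);
  translate([17, 334, 0]) cylinder(h = 412, r = 17);
  translate([261, 334, 0]) cylinder(h = 412, r = 17);
}
translate([257, 333, 702]) {
  cube([74, 25, 699]);
  translate([698, 0, 0]) cube([74, 25, 699]);
  translate([74, 0, 0]) cube([624, 25, 74]);
  translate([74, 0, 625]) cube([624, 25, 74]);
}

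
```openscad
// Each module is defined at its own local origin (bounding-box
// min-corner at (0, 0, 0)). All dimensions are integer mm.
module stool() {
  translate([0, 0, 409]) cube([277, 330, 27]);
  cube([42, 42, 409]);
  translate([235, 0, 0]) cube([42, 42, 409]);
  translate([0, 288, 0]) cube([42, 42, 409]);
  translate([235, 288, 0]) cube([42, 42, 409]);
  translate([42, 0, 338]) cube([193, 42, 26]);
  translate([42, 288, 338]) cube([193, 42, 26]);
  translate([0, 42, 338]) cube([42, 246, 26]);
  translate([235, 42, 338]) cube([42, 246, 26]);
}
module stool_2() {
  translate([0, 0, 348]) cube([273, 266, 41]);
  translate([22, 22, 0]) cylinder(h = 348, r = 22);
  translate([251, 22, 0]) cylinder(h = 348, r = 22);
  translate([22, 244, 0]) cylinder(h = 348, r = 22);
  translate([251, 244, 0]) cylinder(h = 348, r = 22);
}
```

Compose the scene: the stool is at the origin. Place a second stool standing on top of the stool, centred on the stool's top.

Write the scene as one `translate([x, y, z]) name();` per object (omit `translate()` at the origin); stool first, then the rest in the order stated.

stool();
translate([2, 32, 436]) stool_2();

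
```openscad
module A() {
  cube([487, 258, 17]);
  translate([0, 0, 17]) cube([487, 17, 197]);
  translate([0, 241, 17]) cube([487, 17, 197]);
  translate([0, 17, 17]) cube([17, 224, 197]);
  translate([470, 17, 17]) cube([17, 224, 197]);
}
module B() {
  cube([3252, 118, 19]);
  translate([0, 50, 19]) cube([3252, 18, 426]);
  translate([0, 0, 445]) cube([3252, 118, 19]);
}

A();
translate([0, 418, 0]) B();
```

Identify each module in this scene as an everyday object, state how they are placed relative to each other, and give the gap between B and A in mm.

A is an open box. B is an I-beam. The I-beam is on the floor beside the open box on its +y side. The gap between the I-beam and the open box is 160 mm.

The I-beam's nearest face is 160 mm from the open box's +y face.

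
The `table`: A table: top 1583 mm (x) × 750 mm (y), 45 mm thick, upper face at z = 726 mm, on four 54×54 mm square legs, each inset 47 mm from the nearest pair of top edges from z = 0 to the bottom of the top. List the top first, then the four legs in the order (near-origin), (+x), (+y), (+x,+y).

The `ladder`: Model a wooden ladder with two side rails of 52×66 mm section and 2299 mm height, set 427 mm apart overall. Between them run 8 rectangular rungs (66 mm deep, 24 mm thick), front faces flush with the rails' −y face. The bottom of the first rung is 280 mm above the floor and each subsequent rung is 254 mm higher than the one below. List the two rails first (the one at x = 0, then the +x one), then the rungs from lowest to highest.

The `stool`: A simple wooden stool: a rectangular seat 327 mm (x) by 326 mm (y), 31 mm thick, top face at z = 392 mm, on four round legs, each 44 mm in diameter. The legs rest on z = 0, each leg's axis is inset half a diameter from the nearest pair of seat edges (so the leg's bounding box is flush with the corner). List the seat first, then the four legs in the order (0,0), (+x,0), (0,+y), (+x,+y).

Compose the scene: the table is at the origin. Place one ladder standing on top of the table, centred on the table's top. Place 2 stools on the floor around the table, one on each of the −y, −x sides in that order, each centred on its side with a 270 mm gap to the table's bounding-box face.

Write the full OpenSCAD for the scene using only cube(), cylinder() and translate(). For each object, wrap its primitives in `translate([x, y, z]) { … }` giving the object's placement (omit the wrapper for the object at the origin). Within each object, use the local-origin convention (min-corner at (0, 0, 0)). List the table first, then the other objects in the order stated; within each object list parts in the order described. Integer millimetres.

translate([0, 0, 681]) cube([1583, 750, 45]);
translate([47, 47, 0]) cube([54, 54, 681]);
translate([1482, 47, 0]) cube([54, 54, 681]);
translate([47, 649, 0]) cube([54, 54, 681]);
translate([1482, 649, 0]) cube([54, 54, 681]);
translate([578, 342, 726]) {
  cube([52, 66, 2299]);
  translate([375, 0, 0]) cube([52, 66, 2299]);
  translate([52, 0, 280]) cube([323, 66, 24]);
  translate([52, 0, 534]) cube([323, 66, 24]);
  translate([52, 0, 788]) cube([323, 66, 24]);
  translate([52, 0, 1042]) cube([323, 66, 24]);
  translate([52, 0, 1296]) cube([323, 66, 24]);
  translate([52, 0, 1550]) cube([323, 66, 24]);
  translate([52, 0, 1804]) cube([323, 66, 24]);
  translate([52, 0, 2058]) cube([323, 66, 24]);
}
translate([628, -596, 0]) {
  translate([0, 0, 361]) cube([327, 326, 31]);
  translate([22, 22, 0]) cylinder(h = 361, r = 22);
  translate([305, 22, 0]) cylinder(h = 361, r = 22);
  translate([22, 304, 0]) cylinder(h = 361, r = 22);
  translate([305, 304, 0]) cylinder(h = 361, r = 22);
}
translate([-597, 212, 0]) {
  translate([0, 0, 361]) cube([327, 326, 31]);
  translate([22, 22, 0]) cylinder(h = 361, r = 22);
  translate([305, 22, 0]) cylinder(h = 361, r = 22);
  translate([22, 304, 0]) cylinder(h = 361, r = 22);
  translate([305, 304, 0]) cylinder(h = 361, r = 22);
}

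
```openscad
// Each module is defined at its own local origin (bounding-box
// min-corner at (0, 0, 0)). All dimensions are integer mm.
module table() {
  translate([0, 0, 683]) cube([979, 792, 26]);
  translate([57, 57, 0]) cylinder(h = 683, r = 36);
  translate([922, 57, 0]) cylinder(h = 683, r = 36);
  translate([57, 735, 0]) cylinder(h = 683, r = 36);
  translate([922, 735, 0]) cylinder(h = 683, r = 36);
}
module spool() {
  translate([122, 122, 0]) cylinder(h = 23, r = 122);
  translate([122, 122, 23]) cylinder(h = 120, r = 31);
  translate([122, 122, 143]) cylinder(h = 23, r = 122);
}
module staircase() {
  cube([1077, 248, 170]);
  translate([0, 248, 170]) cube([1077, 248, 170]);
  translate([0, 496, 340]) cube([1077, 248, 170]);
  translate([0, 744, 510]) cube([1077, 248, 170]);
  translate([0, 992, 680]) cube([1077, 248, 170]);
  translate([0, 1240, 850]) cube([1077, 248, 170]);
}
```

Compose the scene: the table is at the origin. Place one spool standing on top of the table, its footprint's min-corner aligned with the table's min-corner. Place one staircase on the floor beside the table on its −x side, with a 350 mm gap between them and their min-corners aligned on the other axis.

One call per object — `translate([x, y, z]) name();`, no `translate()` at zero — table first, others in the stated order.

table();
translate([0, 0, 709]) spool();
translate([-1427, 0, 0]) staircase();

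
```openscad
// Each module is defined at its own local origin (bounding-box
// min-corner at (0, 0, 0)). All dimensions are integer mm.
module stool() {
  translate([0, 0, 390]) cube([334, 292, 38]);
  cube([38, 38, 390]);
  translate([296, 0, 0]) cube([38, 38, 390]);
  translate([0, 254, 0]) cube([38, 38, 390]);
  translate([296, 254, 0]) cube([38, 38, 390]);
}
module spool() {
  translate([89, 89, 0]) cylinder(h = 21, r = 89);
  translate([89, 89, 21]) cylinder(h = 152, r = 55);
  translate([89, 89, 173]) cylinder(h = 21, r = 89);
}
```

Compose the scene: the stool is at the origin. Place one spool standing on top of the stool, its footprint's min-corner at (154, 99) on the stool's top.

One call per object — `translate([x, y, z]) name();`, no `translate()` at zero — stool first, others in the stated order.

stool();
translate([154, 99, 428]) spool();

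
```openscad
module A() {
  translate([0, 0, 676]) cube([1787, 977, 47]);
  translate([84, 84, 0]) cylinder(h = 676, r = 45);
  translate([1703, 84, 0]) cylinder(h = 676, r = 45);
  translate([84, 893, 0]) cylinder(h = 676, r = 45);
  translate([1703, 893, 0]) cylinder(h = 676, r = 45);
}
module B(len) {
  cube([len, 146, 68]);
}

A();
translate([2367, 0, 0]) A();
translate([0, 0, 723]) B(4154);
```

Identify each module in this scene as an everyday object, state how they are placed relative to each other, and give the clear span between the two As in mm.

A is a table. B is a beam. A beam spans the tops of two tables. The clear span between the two tables is 580 mm.

Second table starts at x = 2367; first ends at x = 1787; clear span = 2367 − 1787 = 580 mm.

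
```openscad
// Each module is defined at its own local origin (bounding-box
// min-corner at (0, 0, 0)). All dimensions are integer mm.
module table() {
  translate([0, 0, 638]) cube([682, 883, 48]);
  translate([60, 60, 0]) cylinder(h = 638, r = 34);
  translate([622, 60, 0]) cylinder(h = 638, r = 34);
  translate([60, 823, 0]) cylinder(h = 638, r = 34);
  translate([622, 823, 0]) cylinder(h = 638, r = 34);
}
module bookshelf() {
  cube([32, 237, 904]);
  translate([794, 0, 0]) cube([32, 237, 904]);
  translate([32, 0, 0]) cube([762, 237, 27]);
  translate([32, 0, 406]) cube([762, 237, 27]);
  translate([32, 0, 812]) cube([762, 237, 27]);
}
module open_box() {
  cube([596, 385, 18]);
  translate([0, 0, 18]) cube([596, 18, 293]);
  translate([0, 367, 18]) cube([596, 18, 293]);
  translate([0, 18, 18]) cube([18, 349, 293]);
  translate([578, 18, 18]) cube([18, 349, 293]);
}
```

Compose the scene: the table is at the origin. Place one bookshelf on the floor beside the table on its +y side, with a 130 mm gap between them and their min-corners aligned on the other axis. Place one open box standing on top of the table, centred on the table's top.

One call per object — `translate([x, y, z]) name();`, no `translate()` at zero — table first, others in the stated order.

table();
translate([0, 1013, 0]) bookshelf();
translate([43, 249, 686]) open_box();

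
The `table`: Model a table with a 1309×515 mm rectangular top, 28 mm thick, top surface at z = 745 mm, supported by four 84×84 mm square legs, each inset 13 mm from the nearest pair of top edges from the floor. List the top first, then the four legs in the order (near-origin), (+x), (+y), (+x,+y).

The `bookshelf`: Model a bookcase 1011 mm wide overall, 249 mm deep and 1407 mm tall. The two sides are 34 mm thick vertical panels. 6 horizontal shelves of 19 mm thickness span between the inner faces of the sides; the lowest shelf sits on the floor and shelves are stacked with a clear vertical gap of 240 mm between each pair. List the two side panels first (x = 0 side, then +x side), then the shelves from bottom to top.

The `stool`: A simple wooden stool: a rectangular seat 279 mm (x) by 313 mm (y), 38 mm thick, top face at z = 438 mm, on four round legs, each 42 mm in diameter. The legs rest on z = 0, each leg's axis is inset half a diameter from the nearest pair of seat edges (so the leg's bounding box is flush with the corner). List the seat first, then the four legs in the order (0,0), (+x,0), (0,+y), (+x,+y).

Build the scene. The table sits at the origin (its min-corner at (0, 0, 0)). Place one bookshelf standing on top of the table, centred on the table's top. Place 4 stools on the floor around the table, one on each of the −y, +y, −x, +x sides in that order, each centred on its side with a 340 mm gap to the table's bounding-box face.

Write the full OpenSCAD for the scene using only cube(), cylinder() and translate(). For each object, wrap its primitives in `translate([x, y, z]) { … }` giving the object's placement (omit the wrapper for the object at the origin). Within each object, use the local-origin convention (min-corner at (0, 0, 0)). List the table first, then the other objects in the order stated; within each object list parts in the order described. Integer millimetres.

translate([0, 0, 717]) cube([1309, 515, 28]);
translate([13, 13, 0]) cube([84, 84, 717]);
translate([1212, 13, 0]) cube([84, 84, 717]);
translate([13, 418, 0]) cube([84, 84, 717]);
translate([1212, 418, 0]) cube([84, 84, 717]);
translate([149, 133, 745]) {
  cube([34, 249, 1407]);
  translate([977, 0, 0]) cube([34, 249, 1407]);
  translate([34, 0, 0]) cube([943, 249, 19]);
  translate([34, 0, 259]) cube([943, 249, 19]);
  translate([34, 0, 518]) cube([943, 249, 19]);
  translate([34, 0, 777]) cube([943, 249, 19]);
  translate([34, 0, 1036]) cube([943, 249, 19]);
  translate([34, 0, 1295]) cube([943, 249, 19]);
}
translate([515, -653, 0]) {
  translate([0, 0, 400]) cube([279, 313, 38]);
  translate([21, 21, 0]) cylinder(h = 400, r = 21);
  translate([258, 21, 0]) cylinder(h = 400, r = 21);
  translate([21, 292, 0]) cylinder(h = 400, r = 21);
  translate([258, 292, 0]) cylinder(h = 400, r = 21);
}
translate([515, 855, 0]) {
  translate([0, 0, 400]) cube([279, 313, 38]);
  translate([21, 21, 0]) cylinder(h = 400, r = 21);
  translate([258, 21, 0]) cylinder(h = 400, r = 21);
  translate([21, 292, 0]) cylinder(h = 400, r = 21);
  translate([258, 292, 0]) cylinder(h = 400, r = 21);
}
translate([-619, 101, 0]) {
  translate([0, 0, 400]) cube([279, 313, 38]);
  translate([21, 21, 0]) cylinder(h = 400, r = 21);
  translate([258, 21, 0]) cylinder(h = 400, r = 21);
  translate([21, 292, 0]) cylinder(h = 400, r = 21);
  translate([258, 292, 0]) cylinder(h = 400, r = 21);
}
translate([1649, 101, 0]) {
  translate([0, 0, 400]) cube([279, 313, 38]);
  translate([21, 21, 0]) cylinder(h = 400, r = 21);
  translate([258, 21, 0]) cylinder(h = 400, r = 21);
  translate([21, 292, 0]) cylinder(h = 400, r = 21);
  translate([258, 292, 0]) cylinder(h = 400, r = 21);
}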